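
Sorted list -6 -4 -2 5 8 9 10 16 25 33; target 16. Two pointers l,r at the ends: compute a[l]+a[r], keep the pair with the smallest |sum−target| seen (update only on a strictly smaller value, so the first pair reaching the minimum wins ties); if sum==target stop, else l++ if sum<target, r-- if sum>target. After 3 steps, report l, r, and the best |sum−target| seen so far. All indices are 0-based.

[0,9] -6+33=27 d=11 * → r--
[0,8] -6+25=19 d=3 * → r--
[0,7] -6+16=10 d=6 → l++

l=1, r=7, best |Δ|=3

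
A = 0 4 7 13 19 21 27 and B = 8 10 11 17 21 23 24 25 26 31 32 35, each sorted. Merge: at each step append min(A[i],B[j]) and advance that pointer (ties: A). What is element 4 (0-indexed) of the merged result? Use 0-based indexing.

merged[4] = 10

[i=0,j=0] A[i]=0<=B[j]=8 take 0 → i++
[i=1,j=0] A[i]=4<=B[j]=8 take 4 → i++
[i=2,j=0] A[i]=7<=B[j]=8 take 7 → i++
[i=3,j=0] A[i]=13>B[j]=8 take 8 → j++
[i=3,j=1] A[i]=13>B[j]=10 take 10 → j++
[i=3,j=2] A[i]=13>B[j]=11 take 11 → j++
[i=3,j=3] A[i]=13<=B[j]=17 take 13 → i++
[i=4,j=3] A[i]=19>B[j]=17 take 17 → j++
[i=4,j=4] A[i]=19<=B[j]=21 take 19 → i++
[i=5,j=4] A[i]=21<=B[j]=21 take 21 → i++
[i=6,j=4] A[i]=27>B[j]=21 take 21 → j++
[i=6,j=5] A[i]=27>B[j]=23 take 23 → j++
[i=6,j=6] A[i]=27>B[j]=24 take 24 → j++
[i=6,j=7] A[i]=27>B[j]=25 take 25 → j++
[i=6,j=8] A[i]=27>B[j]=26 take 26 → j++
[i=6,j=9] A[i]=27<=B[j]=31 take 27 → i++
[i=7,j=9] A done, take B[j]=31 → j++
[i=7,j=10] A done, take B[j]=32 → j++
[i=7,j=11] A done, take B[j]=35 → j++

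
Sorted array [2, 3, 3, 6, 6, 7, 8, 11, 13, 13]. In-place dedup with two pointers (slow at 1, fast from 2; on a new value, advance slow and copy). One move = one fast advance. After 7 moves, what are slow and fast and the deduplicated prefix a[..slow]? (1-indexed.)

slow=6, fast=9, prefix=[2, 3, 6, 7, 8, 11]

slow=1 fast=2: a[fast]=3≠a[slow]=2 write a[2]=3, slow++,fast++
slow=2 fast=3: a[fast]=3=a[slow] dup, fast++
slow=2 fast=4: a[fast]=6≠a[slow]=3 write a[3]=6, slow++,fast++
slow=3 fast=5: a[fast]=6=a[slow] dup, fast++
slow=3 fast=6: a[fast]=7≠a[slow]=6 write a[4]=7, slow++,fast++
slow=4 fast=7: a[fast]=8≠a[slow]=7 write a[5]=8, slow++,fast++
slow=5 fast=8: a[fast]=11≠a[slow]=8 write a[6]=11, slow++,fast++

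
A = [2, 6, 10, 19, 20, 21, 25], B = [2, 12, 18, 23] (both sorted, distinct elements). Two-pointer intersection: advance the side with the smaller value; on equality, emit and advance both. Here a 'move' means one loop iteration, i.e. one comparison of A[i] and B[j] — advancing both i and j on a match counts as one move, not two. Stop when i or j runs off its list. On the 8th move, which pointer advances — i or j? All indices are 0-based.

i

i=0 j=0: 2==2 emit, i++,j++
i=1 j=1: 6<12, i++
i=2 j=1: 10<12, i++
i=3 j=1: 19>12, j++
i=3 j=2: 19>18, j++
i=3 j=3: 19<23, i++
i=4 j=3: 20<23, i++
i=5 j=3: 21<23, i++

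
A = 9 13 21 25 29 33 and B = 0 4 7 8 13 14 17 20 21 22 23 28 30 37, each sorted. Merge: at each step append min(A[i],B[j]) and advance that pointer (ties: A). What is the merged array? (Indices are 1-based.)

[i=1,j=1] A[i]=9>B[j]=0 take 0 → j++
[i=1,j=2] A[i]=9>B[j]=4 take 4 → j++
[i=1,j=3] A[i]=9>B[j]=7 take 7 → j++
[i=1,j=4] A[i]=9>B[j]=8 take 8 → j++
[i=1,j=5] A[i]=9<=B[j]=13 take 9 → i++
[i=2,j=5] A[i]=13<=B[j]=13 take 13 → i++
[i=3,j=5] A[i]=21>B[j]=13 take 13 → j++
[i=3,j=6] A[i]=21>B[j]=14 take 14 → j++
[i=3,j=7] A[i]=21>B[j]=17 take 17 → j++
[i=3,j=8] A[i]=21>B[j]=20 take 20 → j++
[i=3,j=9] A[i]=21<=B[j]=21 take 21 → i++
[i=4,j=9] A[i]=25>B[j]=21 take 21 → j++
[i=4,j=10] A[i]=25>B[j]=22 take 22 → j++
[i=4,j=11] A[i]=25>B[j]=23 take 23 → j++
[i=4,j=12] A[i]=25<=B[j]=28 take 25 → i++
[i=5,j=12] A[i]=29>B[j]=28 take 28 → j++
[i=5,j=13] A[i]=29<=B[j]=30 take 29 → i++
[i=6,j=13] A[i]=33>B[j]=30 take 30 → j++
[i=6,j=14] A[i]=33<=B[j]=37 take 33 → i++
[i=7,j=14] A done, take B[j]=37 → j++

[0, 4, 7, 8, 9, 13, 13, 14, 17, 20, 21, 21, 22, 23, 25, 28, 29, 30, 33, 37]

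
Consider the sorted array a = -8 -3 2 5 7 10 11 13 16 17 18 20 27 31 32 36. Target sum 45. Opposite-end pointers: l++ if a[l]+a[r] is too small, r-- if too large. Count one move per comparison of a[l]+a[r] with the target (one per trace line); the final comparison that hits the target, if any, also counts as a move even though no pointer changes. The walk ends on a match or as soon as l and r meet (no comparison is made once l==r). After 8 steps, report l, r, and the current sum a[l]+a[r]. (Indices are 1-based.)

l=1 r=16: -8+36=28 <45, l++
l=2 r=16: -3+36=33 <45, l++
l=3 r=16: 2+36=38 <45, l++
l=4 r=16: 5+36=41 <45, l++
l=5 r=16: 7+36=43 <45, l++
l=6 r=16: 10+36=46 >45, r--
l=6 r=15: 10+32=42 <45, l++
l=7 r=15: 11+32=43 <45, l++

l=8, r=15, sum=45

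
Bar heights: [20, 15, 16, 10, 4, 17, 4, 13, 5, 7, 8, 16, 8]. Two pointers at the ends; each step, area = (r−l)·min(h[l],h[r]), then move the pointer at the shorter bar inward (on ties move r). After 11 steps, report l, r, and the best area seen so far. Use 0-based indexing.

l=0, r=1, best area=176

[0,12] min(20,8)*12=96 best=96 * → r--
[0,11] min(20,16)*11=176 best=176 * → r--
[0,10] min(20,8)*10=80 best=176 → r--
[0,9] min(20,7)*9=63 best=176 → r--
[0,8] min(20,5)*8=40 best=176 → r--
[0,7] min(20,13)*7=91 best=176 → r--
[0,6] min(20,4)*6=24 best=176 → r--
[0,5] min(20,17)*5=85 best=176 → r--
[0,4] min(20,4)*4=16 best=176 → r--
[0,3] min(20,10)*3=30 best=176 → r--
[0,2] min(20,16)*2=32 best=176 → r--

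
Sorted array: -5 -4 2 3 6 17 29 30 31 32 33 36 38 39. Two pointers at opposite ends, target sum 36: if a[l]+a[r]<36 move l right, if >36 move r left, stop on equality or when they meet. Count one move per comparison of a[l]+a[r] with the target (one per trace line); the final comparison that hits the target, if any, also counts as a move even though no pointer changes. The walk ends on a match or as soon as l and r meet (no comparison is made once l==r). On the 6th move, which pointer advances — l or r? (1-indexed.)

l=1 r=14: -5+39=34 <36, l++
l=2 r=14: -4+39=35 <36, l++
l=3 r=14: 2+39=41 >36, r--
l=3 r=13: 2+38=40 >36, r--
l=3 r=12: 2+36=38 >36, r--
l=3 r=11: 2+33=35 <36, l++

l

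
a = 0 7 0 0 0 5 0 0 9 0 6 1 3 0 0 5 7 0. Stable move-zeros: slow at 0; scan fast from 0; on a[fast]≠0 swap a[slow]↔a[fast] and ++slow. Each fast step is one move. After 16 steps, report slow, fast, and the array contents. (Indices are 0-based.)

slow=7, fast=16, a=[7, 5, 9, 6, 1, 3, 5, 0, 0, 0, 0, 0, 0, 0, 0, 0, 7, 0]

slow=0 fast=0: a[fast]=0, fast++
slow=0 fast=1: a[fast]=7≠0 swap→a[0]=7, slow++,fast++
slow=1 fast=2: a[fast]=0, fast++
slow=1 fast=3: a[fast]=0, fast++
slow=1 fast=4: a[fast]=0, fast++
slow=1 fast=5: a[fast]=5≠0 swap→a[1]=5, slow++,fast++
slow=2 fast=6: a[fast]=0, fast++
slow=2 fast=7: a[fast]=0, fast++
slow=2 fast=8: a[fast]=9≠0 swap→a[2]=9, slow++,fast++
slow=3 fast=9: a[fast]=0, fast++
slow=3 fast=10: a[fast]=6≠0 swap→a[3]=6, slow++,fast++
slow=4 fast=11: a[fast]=1≠0 swap→a[4]=1, slow++,fast++
slow=5 fast=12: a[fast]=3≠0 swap→a[5]=3, slow++,fast++
slow=6 fast=13: a[fast]=0, fast++
slow=6 fast=14: a[fast]=0, fast++
slow=6 fast=15: a[fast]=5≠0 swap→a[6]=5, slow++,fast++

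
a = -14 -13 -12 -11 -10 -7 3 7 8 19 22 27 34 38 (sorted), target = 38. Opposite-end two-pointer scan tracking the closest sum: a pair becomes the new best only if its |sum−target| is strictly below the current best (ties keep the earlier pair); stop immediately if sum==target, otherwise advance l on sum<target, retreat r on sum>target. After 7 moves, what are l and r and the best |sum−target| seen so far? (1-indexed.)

l=7, r=13, best |Δ|=3

[1,14] -14+38=24 d=14 * → l++
[2,14] -13+38=25 d=13 * → l++
[3,14] -12+38=26 d=12 * → l++
[4,14] -11+38=27 d=11 * → l++
[5,14] -10+38=28 d=10 * → l++
[6,14] -7+38=31 d=7 * → l++
[7,14] 3+38=41 d=3 * → r--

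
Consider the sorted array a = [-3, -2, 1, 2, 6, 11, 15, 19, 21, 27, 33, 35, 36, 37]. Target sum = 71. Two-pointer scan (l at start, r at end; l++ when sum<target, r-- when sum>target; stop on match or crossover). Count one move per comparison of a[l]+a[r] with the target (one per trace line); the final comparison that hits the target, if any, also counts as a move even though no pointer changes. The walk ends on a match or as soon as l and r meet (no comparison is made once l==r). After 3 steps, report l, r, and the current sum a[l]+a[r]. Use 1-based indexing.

[1,14] -3+37=34 <71 → l++
[2,14] -2+37=35 <71 → l++
[3,14] 1+37=38 <71 → l++

l=4, r=14, sum=39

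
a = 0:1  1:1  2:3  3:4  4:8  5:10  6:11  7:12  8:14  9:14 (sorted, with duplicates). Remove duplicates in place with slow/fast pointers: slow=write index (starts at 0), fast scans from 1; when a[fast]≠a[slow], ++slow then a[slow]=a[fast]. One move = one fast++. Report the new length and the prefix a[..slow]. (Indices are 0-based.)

slow=0 fast=1: a[fast]=1=a[slow] dup, fast++
slow=0 fast=2: a[fast]=3≠a[slow]=1 write a[1]=3, slow++,fast++
slow=1 fast=3: a[fast]=4≠a[slow]=3 write a[2]=4, slow++,fast++
slow=2 fast=4: a[fast]=8≠a[slow]=4 write a[3]=8, slow++,fast++
slow=3 fast=5: a[fast]=10≠a[slow]=8 write a[4]=10, slow++,fast++
slow=4 fast=6: a[fast]=11≠a[slow]=10 write a[5]=11, slow++,fast++
slow=5 fast=7: a[fast]=12≠a[slow]=11 write a[6]=12, slow++,fast++
slow=6 fast=8: a[fast]=14≠a[slow]=12 write a[7]=14, slow++,fast++
slow=7 fast=9: a[fast]=14=a[slow] dup, fast++

length 8; prefix = [1, 3, 4, 8, 10, 11, 12, 14]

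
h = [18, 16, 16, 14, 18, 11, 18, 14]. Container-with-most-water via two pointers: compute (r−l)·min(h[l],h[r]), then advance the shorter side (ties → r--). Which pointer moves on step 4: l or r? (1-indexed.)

[1,8] min(18,14)*7=98 best=98 * → r--
[1,7] min(18,18)*6=108 best=108 * → r--
[1,6] min(18,11)*5=55 best=108 → r--
[1,5] min(18,18)*4=72 best=108 → r--

r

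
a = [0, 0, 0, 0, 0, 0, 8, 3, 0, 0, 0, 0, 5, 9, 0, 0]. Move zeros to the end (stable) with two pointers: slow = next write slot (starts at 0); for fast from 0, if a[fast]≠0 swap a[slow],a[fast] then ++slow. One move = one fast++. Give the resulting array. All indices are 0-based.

slow=0 fast=0: a[fast]=0, fast++
slow=0 fast=1: a[fast]=0, fast++
slow=0 fast=2: a[fast]=0, fast++
slow=0 fast=3: a[fast]=0, fast++
slow=0 fast=4: a[fast]=0, fast++
slow=0 fast=5: a[fast]=0, fast++
slow=0 fast=6: a[fast]=8≠0 swap→a[0]=8, slow++,fast++
slow=1 fast=7: a[fast]=3≠0 swap→a[1]=3, slow++,fast++
slow=2 fast=8: a[fast]=0, fast++
slow=2 fast=9: a[fast]=0, fast++
slow=2 fast=10: a[fast]=0, fast++
slow=2 fast=11: a[fast]=0, fast++
slow=2 fast=12: a[fast]=5≠0 swap→a[2]=5, slow++,fast++
slow=3 fast=13: a[fast]=9≠0 swap→a[3]=9, slow++,fast++
slow=4 fast=14: a[fast]=0, fast++
slow=4 fast=15: a[fast]=0, fast++

[8, 3, 5, 9, 0, 0, 0, 0, 0, 0, 0, 0, 0, 0, 0, 0]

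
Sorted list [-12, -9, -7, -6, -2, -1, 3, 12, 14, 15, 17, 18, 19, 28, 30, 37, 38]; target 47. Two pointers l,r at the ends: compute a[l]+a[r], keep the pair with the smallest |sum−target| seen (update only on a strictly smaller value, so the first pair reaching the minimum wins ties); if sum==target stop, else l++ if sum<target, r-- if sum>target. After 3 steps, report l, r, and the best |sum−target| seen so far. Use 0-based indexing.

l=3, r=16, best |Δ|=16

l=0 r=16: -12+38=26 d=21 *, l++
l=1 r=16: -9+38=29 d=18 *, l++
l=2 r=16: -7+38=31 d=16 *, l++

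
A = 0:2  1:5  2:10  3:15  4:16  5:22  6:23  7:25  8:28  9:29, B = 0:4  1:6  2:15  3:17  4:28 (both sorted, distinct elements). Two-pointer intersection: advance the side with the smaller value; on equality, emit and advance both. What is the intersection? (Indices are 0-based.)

intersection = [15, 28]

i=0 j=0: 2<4, i++
i=1 j=0: 5>4, j++
i=1 j=1: 5<6, i++
i=2 j=1: 10>6, j++
i=2 j=2: 10<15, i++
i=3 j=2: 15==15 emit, i++,j++
i=4 j=3: 16<17, i++
i=5 j=3: 22>17, j++
i=5 j=4: 22<28, i++
i=6 j=4: 23<28, i++
i=7 j=4: 25<28, i++
i=8 j=4: 28==28 emit, i++,j++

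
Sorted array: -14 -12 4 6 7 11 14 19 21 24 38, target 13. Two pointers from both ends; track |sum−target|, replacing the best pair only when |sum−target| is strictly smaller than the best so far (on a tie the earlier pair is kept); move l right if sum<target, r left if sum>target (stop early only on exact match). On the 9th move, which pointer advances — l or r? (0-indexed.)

[0,10] -14+38=24 d=11 * → r--
[0,9] -14+24=10 d=3 * → l++
[1,9] -12+24=12 d=1 * → l++
[2,9] 4+24=28 d=15 → r--
[2,8] 4+21=25 d=12 → r--
[2,7] 4+19=23 d=10 → r--
[2,6] 4+14=18 d=5 → r--
[2,5] 4+11=15 d=2 → r--
[2,4] 4+7=11 d=2 → l++

l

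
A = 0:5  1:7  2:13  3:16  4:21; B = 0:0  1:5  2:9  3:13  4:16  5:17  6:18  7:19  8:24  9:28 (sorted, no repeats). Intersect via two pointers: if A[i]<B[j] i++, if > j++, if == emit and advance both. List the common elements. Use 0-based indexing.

[i=0,j=0] 5>0 → j++
[i=0,j=1] 5==5 emit → i++,j++
[i=1,j=2] 7<9 → i++
[i=2,j=2] 13>9 → j++
[i=2,j=3] 13==13 emit → i++,j++
[i=3,j=4] 16==16 emit → i++,j++
[i=4,j=5] 21>17 → j++
[i=4,j=6] 21>18 → j++
[i=4,j=7] 21>19 → j++
[i=4,j=8] 21<24 → i++

intersection = [5, 13, 16]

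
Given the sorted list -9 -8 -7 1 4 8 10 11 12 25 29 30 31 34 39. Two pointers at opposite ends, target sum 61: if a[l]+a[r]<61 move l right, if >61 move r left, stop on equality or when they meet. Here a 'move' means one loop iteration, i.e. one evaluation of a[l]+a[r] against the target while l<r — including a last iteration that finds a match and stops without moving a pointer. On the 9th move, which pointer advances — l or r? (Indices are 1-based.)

[1,15] -9+39=30 <61 → l++
[2,15] -8+39=31 <61 → l++
[3,15] -7+39=32 <61 → l++
[4,15] 1+39=40 <61 → l++
[5,15] 4+39=43 <61 → l++
[6,15] 8+39=47 <61 → l++
[7,15] 10+39=49 <61 → l++
[8,15] 11+39=50 <61 → l++
[9,15] 12+39=51 <61 → l++

l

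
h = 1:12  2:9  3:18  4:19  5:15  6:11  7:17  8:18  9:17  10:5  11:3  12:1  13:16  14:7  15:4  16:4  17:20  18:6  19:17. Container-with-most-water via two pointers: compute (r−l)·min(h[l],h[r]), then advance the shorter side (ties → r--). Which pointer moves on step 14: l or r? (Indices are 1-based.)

[1,19] min(12,17)*18=216 best=216 * → l++
[2,19] min(9,17)*17=153 best=216 → l++
[3,19] min(18,17)*16=272 best=272 * → r--
[3,18] min(18,6)*15=90 best=272 → r--
[3,17] min(18,20)*14=252 best=272 → l++
[4,17] min(19,20)*13=247 best=272 → l++
[5,17] min(15,20)*12=180 best=272 → l++
[6,17] min(11,20)*11=121 best=272 → l++
[7,17] min(17,20)*10=170 best=272 → l++
[8,17] min(18,20)*9=162 best=272 → l++
[9,17] min(17,20)*8=136 best=272 → l++
[10,17] min(5,20)*7=35 best=272 → l++
[11,17] min(3,20)*6=18 best=272 → l++
[12,17] min(1,20)*5=5 best=272 → l++

l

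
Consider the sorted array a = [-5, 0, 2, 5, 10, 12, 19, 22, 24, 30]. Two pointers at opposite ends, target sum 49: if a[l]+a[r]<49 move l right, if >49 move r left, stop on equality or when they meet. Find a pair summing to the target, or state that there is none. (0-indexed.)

[0,9] -5+30=25 <49 → l++
[1,9] 0+30=30 <49 → l++
[2,9] 2+30=32 <49 → l++
[3,9] 5+30=35 <49 → l++
[4,9] 10+30=40 <49 → l++
[5,9] 12+30=42 <49 → l++
[6,9] 19+30=49 → found

(19, 30)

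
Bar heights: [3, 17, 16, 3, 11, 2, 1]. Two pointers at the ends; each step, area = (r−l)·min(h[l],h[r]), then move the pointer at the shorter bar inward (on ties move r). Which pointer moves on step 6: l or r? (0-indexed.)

r

[0,6] min(3,1)*6=6 best=6 * → r--
[0,5] min(3,2)*5=10 best=10 * → r--
[0,4] min(3,11)*4=12 best=12 * → l++
[1,4] min(17,11)*3=33 best=33 * → r--
[1,3] min(17,3)*2=6 best=33 → r--
[1,2] min(17,16)*1=16 best=33 → r--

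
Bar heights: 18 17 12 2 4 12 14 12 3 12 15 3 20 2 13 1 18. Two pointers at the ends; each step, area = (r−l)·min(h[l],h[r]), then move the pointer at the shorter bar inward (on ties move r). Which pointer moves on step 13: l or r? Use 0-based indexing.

l=0 r=16: min(18,18)*16=288 best=288 *, r--
l=0 r=15: min(18,1)*15=15 best=288, r--
l=0 r=14: min(18,13)*14=182 best=288, r--
l=0 r=13: min(18,2)*13=26 best=288, r--
l=0 r=12: min(18,20)*12=216 best=288, l++
l=1 r=12: min(17,20)*11=187 best=288, l++
l=2 r=12: min(12,20)*10=120 best=288, l++
l=3 r=12: min(2,20)*9=18 best=288, l++
l=4 r=12: min(4,20)*8=32 best=288, l++
l=5 r=12: min(12,20)*7=84 best=288, l++
l=6 r=12: min(14,20)*6=84 best=288, l++
l=7 r=12: min(12,20)*5=60 best=288, l++
l=8 r=12: min(3,20)*4=12 best=288, l++

l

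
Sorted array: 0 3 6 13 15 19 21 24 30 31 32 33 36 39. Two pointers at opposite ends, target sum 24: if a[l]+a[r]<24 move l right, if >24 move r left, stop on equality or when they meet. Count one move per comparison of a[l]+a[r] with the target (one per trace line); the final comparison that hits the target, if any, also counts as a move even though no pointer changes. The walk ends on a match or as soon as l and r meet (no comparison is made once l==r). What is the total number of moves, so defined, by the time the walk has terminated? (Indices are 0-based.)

7 moves

[0,13] 0+39=39 >24 → r--
[0,12] 0+36=36 >24 → r--
[0,11] 0+33=33 >24 → r--
[0,10] 0+32=32 >24 → r--
[0,9] 0+31=31 >24 → r--
[0,8] 0+30=30 >24 → r--
[0,7] 0+24=24 → found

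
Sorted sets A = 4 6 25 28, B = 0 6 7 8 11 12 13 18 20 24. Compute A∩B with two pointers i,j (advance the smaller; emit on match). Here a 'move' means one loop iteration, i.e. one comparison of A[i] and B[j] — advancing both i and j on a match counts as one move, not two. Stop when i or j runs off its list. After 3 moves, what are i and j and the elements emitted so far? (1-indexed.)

[i=1,j=1] 4>0 → j++
[i=1,j=2] 4<6 → i++
[i=2,j=2] 6==6 emit → i++,j++

i=3, j=3, emitted=[6]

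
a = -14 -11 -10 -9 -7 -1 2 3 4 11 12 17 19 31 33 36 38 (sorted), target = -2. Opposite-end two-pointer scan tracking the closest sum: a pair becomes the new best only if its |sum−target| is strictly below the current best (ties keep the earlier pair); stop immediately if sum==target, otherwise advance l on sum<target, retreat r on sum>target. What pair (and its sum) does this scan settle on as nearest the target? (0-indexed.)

[0,16] -14+38=24 d=26 * → r--
[0,15] -14+36=22 d=24 * → r--
[0,14] -14+33=19 d=21 * → r--
[0,13] -14+31=17 d=19 * → r--
[0,12] -14+19=5 d=7 * → r--
[0,11] -14+17=3 d=5 * → r--
[0,10] -14+12=-2 d=0 * → stop

pair (-14, 12) with sum -2 (|Δ|=0)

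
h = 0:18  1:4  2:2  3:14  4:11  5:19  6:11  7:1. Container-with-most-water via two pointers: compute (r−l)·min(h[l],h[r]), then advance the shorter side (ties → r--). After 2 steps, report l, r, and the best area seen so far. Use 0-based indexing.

l=0 r=7: min(18,1)*7=7 best=7 *, r--
l=0 r=6: min(18,11)*6=66 best=66 *, r--

l=0, r=5, best area=66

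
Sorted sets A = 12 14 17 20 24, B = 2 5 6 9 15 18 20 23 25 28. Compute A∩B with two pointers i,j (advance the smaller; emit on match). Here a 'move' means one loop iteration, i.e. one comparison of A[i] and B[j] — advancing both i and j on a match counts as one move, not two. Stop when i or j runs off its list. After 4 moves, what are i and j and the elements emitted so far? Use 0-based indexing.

[i=0,j=0] 12>2 → j++
[i=0,j=1] 12>5 → j++
[i=0,j=2] 12>6 → j++
[i=0,j=3] 12>9 → j++

i=0, j=4, emitted=[]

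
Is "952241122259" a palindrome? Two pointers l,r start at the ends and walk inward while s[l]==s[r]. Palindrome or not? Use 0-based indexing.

[0,11] '9'=='9' → l++,r--
[1,10] '5'=='5' → l++,r--
[2,9] '2'=='2' → l++,r--
[3,8] '2'=='2' → l++,r--
[4,7] '4'!='2' → stop

not a palindrome (mismatch at 4,7)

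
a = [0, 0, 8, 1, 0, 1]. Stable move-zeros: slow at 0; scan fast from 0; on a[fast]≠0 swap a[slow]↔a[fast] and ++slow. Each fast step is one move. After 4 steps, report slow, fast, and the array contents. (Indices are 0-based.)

slow=0 fast=0: a[fast]=0, fast++
slow=0 fast=1: a[fast]=0, fast++
slow=0 fast=2: a[fast]=8≠0 swap→a[0]=8, slow++,fast++
slow=1 fast=3: a[fast]=1≠0 swap→a[1]=1, slow++,fast++

slow=2, fast=4, a=[8, 1, 0, 0, 0, 1]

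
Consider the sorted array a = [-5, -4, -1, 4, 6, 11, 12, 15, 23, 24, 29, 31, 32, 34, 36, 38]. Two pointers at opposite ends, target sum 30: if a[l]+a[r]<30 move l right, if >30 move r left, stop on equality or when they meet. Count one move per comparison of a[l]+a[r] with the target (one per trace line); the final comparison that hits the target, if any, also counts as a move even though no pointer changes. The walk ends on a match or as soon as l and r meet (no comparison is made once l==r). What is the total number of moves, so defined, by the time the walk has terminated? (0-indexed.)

4 moves

[0,15] -5+38=33 >30 → r--
[0,14] -5+36=31 >30 → r--
[0,13] -5+34=29 <30 → l++
[1,13] -4+34=30 → found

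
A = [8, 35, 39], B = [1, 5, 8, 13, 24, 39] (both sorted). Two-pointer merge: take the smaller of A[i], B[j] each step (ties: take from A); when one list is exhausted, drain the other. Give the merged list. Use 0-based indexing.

[1, 5, 8, 8, 13, 24, 35, 39, 39]

[i=0,j=0] A[i]=8>B[j]=1 take 1 → j++
[i=0,j=1] A[i]=8>B[j]=5 take 5 → j++
[i=0,j=2] A[i]=8<=B[j]=8 take 8 → i++
[i=1,j=2] A[i]=35>B[j]=8 take 8 → j++
[i=1,j=3] A[i]=35>B[j]=13 take 13 → j++
[i=1,j=4] A[i]=35>B[j]=24 take 24 → j++
[i=1,j=5] A[i]=35<=B[j]=39 take 35 → i++
[i=2,j=5] A[i]=39<=B[j]=39 take 39 → i++
[i=3,j=5] A done, take B[j]=39 → j++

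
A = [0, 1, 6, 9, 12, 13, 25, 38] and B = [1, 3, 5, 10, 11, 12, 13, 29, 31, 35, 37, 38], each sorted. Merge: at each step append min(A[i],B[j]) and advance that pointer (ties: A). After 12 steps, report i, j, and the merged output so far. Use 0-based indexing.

i=6, j=6, merged so far=[0, 1, 1, 3, 5, 6, 9, 10, 11, 12, 12, 13]

[i=0,j=0] A[i]=0<=B[j]=1 take 0 → i++
[i=1,j=0] A[i]=1<=B[j]=1 take 1 → i++
[i=2,j=0] A[i]=6>B[j]=1 take 1 → j++
[i=2,j=1] A[i]=6>B[j]=3 take 3 → j++
[i=2,j=2] A[i]=6>B[j]=5 take 5 → j++
[i=2,j=3] A[i]=6<=B[j]=10 take 6 → i++
[i=3,j=3] A[i]=9<=B[j]=10 take 9 → i++
[i=4,j=3] A[i]=12>B[j]=10 take 10 → j++
[i=4,j=4] A[i]=12>B[j]=11 take 11 → j++
[i=4,j=5] A[i]=12<=B[j]=12 take 12 → i++
[i=5,j=5] A[i]=13>B[j]=12 take 12 → j++
[i=5,j=6] A[i]=13<=B[j]=13 take 13 → i++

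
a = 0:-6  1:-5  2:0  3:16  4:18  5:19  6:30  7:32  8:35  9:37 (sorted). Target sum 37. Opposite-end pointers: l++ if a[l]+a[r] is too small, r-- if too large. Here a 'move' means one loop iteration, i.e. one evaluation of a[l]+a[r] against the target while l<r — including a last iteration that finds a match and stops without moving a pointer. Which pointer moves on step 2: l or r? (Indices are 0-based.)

l

[0,9] -6+37=31 <37 → l++
[1,9] -5+37=32 <37 → l++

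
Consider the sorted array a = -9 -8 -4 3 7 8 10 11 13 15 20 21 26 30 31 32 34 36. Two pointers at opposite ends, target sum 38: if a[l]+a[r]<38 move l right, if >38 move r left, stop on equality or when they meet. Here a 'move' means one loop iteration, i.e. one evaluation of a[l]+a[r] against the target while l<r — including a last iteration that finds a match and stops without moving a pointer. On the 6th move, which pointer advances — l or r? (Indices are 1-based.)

l=1 r=18: -9+36=27 <38, l++
l=2 r=18: -8+36=28 <38, l++
l=3 r=18: -4+36=32 <38, l++
l=4 r=18: 3+36=39 >38, r--
l=4 r=17: 3+34=37 <38, l++
l=5 r=17: 7+34=41 >38, r--

r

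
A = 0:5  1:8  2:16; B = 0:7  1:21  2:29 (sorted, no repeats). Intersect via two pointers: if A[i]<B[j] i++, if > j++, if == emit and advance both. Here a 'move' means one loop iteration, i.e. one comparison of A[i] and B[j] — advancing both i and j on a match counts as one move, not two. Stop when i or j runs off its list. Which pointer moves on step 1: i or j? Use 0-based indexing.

i

i=0 j=0: 5<7, i++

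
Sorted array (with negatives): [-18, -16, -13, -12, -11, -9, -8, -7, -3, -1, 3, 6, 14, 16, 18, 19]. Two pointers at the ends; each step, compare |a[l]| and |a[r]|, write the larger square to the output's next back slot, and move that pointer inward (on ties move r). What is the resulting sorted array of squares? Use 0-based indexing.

[1, 9, 9, 36, 49, 64, 81, 121, 144, 169, 196, 256, 256, 324, 324, 361]

[0,15] |-18|<=|19| out[15]=361 → r--
[0,14] |-18|<=|18| out[14]=324 → r--
[0,13] |-18|>|16| out[13]=324 → l++
[1,13] |-16|<=|16| out[12]=256 → r--
[1,12] |-16|>|14| out[11]=256 → l++
[2,12] |-13|<=|14| out[10]=196 → r--
[2,11] |-13|>|6| out[9]=169 → l++
[3,11] |-12|>|6| out[8]=144 → l++
[4,11] |-11|>|6| out[7]=121 → l++
[5,11] |-9|>|6| out[6]=81 → l++
[6,11] |-8|>|6| out[5]=64 → l++
[7,11] |-7|>|6| out[4]=49 → l++
[8,11] |-3|<=|6| out[3]=36 → r--
[8,10] |-3|<=|3| out[2]=9 → r--
[8,9] |-3|>|-1| out[1]=9 → l++
[9,9] |-1|<=|-1| out[0]=1 → r--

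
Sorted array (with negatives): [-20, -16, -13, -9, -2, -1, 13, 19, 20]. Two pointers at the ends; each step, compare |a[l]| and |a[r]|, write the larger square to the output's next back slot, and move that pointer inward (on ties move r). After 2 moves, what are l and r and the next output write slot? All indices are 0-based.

[0,8] |-20|<=|20| out[8]=400 → r--
[0,7] |-20|>|19| out[7]=400 → l++

l=1, r=7, next write slot=6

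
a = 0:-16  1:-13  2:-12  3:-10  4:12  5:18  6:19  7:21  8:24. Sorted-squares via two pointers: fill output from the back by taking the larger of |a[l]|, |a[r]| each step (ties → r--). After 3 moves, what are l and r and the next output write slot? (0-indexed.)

l=0 r=8: |-16|<=|24| out[8]=576, r--
l=0 r=7: |-16|<=|21| out[7]=441, r--
l=0 r=6: |-16|<=|19| out[6]=361, r--

l=0, r=5, next write slot=5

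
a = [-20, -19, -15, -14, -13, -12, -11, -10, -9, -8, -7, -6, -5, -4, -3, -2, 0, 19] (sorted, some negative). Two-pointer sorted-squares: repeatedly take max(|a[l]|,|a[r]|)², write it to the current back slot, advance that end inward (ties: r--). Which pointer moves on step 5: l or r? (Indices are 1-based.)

l=1 r=18: |-20|>|19| out[18]=400, l++
l=2 r=18: |-19|<=|19| out[17]=361, r--
l=2 r=17: |-19|>|0| out[16]=361, l++
l=3 r=17: |-15|>|0| out[15]=225, l++
l=4 r=17: |-14|>|0| out[14]=196, l++

l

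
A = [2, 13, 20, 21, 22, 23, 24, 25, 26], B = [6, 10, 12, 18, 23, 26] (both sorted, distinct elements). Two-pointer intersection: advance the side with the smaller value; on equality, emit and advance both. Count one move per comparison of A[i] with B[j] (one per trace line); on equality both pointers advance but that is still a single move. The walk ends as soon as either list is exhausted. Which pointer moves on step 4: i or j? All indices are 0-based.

j

[i=0,j=0] 2<6 → i++
[i=1,j=0] 13>6 → j++
[i=1,j=1] 13>10 → j++
[i=1,j=2] 13>12 → j++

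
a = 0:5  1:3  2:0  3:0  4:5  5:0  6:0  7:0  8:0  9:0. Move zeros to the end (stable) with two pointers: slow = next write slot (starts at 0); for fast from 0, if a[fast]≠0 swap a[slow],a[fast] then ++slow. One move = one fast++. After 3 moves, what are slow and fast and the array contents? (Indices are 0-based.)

slow=2, fast=3, a=[5, 3, 0, 0, 5, 0, 0, 0, 0, 0]

slow=0 fast=0: a[fast]=5≠0 swap→a[0]=5, slow++,fast++
slow=1 fast=1: a[fast]=3≠0 swap→a[1]=3, slow++,fast++
slow=2 fast=2: a[fast]=0, fast++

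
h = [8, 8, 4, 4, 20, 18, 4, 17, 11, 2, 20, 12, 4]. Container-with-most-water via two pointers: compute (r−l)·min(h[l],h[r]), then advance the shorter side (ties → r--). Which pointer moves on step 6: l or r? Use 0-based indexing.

r

l=0 r=12: min(8,4)*12=48 best=48 *, r--
l=0 r=11: min(8,12)*11=88 best=88 *, l++
l=1 r=11: min(8,12)*10=80 best=88, l++
l=2 r=11: min(4,12)*9=36 best=88, l++
l=3 r=11: min(4,12)*8=32 best=88, l++
l=4 r=11: min(20,12)*7=84 best=88, r--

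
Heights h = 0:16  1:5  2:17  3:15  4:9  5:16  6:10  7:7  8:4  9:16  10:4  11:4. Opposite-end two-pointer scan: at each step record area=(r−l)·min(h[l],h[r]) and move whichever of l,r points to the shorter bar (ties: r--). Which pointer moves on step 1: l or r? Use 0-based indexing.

r

l=0 r=11: min(16,4)*11=44 best=44 *, r--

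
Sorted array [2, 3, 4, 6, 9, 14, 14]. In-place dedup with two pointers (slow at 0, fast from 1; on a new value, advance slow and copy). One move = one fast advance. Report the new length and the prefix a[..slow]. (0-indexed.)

slow=0 fast=1: a[fast]=3≠a[slow]=2 write a[1]=3, slow++,fast++
slow=1 fast=2: a[fast]=4≠a[slow]=3 write a[2]=4, slow++,fast++
slow=2 fast=3: a[fast]=6≠a[slow]=4 write a[3]=6, slow++,fast++
slow=3 fast=4: a[fast]=9≠a[slow]=6 write a[4]=9, slow++,fast++
slow=4 fast=5: a[fast]=14≠a[slow]=9 write a[5]=14, slow++,fast++
slow=5 fast=6: a[fast]=14=a[slow] dup, fast++

length 6; prefix = [2, 3, 4, 6, 9, 14]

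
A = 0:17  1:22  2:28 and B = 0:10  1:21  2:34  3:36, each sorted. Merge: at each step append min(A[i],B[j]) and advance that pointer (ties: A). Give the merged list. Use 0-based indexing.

[10, 17, 21, 22, 28, 34, 36]

[i=0,j=0] A[i]=17>B[j]=10 take 10 → j++
[i=0,j=1] A[i]=17<=B[j]=21 take 17 → i++
[i=1,j=1] A[i]=22>B[j]=21 take 21 → j++
[i=1,j=2] A[i]=22<=B[j]=34 take 22 → i++
[i=2,j=2] A[i]=28<=B[j]=34 take 28 → i++
[i=3,j=2] A done, take B[j]=34 → j++
[i=3,j=3] A done, take B[j]=36 → j++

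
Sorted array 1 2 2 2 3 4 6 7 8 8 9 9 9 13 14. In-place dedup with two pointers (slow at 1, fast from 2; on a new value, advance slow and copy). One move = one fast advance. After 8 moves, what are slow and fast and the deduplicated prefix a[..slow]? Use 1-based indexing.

slow=7, fast=10, prefix=[1, 2, 3, 4, 6, 7, 8]

(s=1,f=2) a[fast]=2≠a[slow]=1 write a[2]=2 → slow++,fast++
(s=2,f=3) a[fast]=2=a[slow] dup → fast++
(s=2,f=4) a[fast]=2=a[slow] dup → fast++
(s=2,f=5) a[fast]=3≠a[slow]=2 write a[3]=3 → slow++,fast++
(s=3,f=6) a[fast]=4≠a[slow]=3 write a[4]=4 → slow++,fast++
(s=4,f=7) a[fast]=6≠a[slow]=4 write a[5]=6 → slow++,fast++
(s=5,f=8) a[fast]=7≠a[slow]=6 write a[6]=7 → slow++,fast++
(s=6,f=9) a[fast]=8≠a[slow]=7 write a[7]=8 → slow++,fast++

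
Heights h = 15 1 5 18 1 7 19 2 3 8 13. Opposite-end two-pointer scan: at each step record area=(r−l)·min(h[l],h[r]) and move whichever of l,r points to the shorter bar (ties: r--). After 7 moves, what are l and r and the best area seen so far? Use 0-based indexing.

[0,10] min(15,13)*10=130 best=130 * → r--
[0,9] min(15,8)*9=72 best=130 → r--
[0,8] min(15,3)*8=24 best=130 → r--
[0,7] min(15,2)*7=14 best=130 → r--
[0,6] min(15,19)*6=90 best=130 → l++
[1,6] min(1,19)*5=5 best=130 → l++
[2,6] min(5,19)*4=20 best=130 → l++

l=3, r=6, best area=130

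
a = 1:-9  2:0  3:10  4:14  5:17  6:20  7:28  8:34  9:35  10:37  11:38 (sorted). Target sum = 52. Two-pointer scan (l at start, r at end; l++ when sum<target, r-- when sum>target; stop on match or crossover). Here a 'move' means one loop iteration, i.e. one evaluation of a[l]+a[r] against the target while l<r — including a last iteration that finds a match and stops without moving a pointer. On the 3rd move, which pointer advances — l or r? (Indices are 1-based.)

[1,11] -9+38=29 <52 → l++
[2,11] 0+38=38 <52 → l++
[3,11] 10+38=48 <52 → l++

l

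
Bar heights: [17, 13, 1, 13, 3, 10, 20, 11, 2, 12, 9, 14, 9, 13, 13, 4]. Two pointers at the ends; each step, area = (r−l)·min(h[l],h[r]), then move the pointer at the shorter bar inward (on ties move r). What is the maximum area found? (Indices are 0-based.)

max area = 182

[0,15] min(17,4)*15=60 best=60 * → r--
[0,14] min(17,13)*14=182 best=182 * → r--
[0,13] min(17,13)*13=169 best=182 → r--
[0,12] min(17,9)*12=108 best=182 → r--
[0,11] min(17,14)*11=154 best=182 → r--
[0,10] min(17,9)*10=90 best=182 → r--
[0,9] min(17,12)*9=108 best=182 → r--
[0,8] min(17,2)*8=16 best=182 → r--
[0,7] min(17,11)*7=77 best=182 → r--
[0,6] min(17,20)*6=102 best=182 → l++
[1,6] min(13,20)*5=65 best=182 → l++
[2,6] min(1,20)*4=4 best=182 → l++
[3,6] min(13,20)*3=39 best=182 → l++
[4,6] min(3,20)*2=6 best=182 → l++
[5,6] min(10,20)*1=10 best=182 → l++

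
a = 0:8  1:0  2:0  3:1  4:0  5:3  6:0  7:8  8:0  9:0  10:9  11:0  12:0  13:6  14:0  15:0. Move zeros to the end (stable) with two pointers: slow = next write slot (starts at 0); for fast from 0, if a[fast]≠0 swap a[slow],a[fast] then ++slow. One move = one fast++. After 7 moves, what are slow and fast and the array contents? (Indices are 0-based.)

slow=3, fast=7, a=[8, 1, 3, 0, 0, 0, 0, 8, 0, 0, 9, 0, 0, 6, 0, 0]

(s=0,f=0) a[fast]=8≠0 swap→a[0]=8 → slow++,fast++
(s=1,f=1) a[fast]=0 → fast++
(s=1,f=2) a[fast]=0 → fast++
(s=1,f=3) a[fast]=1≠0 swap→a[1]=1 → slow++,fast++
(s=2,f=4) a[fast]=0 → fast++
(s=2,f=5) a[fast]=3≠0 swap→a[2]=3 → slow++,fast++
(s=3,f=6) a[fast]=0 → fast++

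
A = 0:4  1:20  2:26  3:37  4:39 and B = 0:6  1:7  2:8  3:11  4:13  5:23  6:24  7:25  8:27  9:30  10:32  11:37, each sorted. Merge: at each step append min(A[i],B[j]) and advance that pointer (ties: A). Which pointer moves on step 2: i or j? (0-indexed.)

[i=0,j=0] A[i]=4<=B[j]=6 take 4 → i++
[i=1,j=0] A[i]=20>B[j]=6 take 6 → j++

j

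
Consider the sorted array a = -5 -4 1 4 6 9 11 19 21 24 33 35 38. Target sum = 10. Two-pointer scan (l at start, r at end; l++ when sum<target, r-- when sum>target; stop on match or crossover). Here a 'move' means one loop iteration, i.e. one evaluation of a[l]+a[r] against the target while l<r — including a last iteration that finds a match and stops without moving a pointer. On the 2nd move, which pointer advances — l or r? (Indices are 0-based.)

l=0 r=12: -5+38=33 >10, r--
l=0 r=11: -5+35=30 >10, r--

r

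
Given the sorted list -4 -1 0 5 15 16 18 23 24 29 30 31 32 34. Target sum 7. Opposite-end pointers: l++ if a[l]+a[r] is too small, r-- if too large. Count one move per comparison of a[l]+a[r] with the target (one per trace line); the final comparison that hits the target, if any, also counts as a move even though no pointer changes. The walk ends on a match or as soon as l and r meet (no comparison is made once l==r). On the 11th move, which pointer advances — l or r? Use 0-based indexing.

l=0 r=13: -4+34=30 >7, r--
l=0 r=12: -4+32=28 >7, r--
l=0 r=11: -4+31=27 >7, r--
l=0 r=10: -4+30=26 >7, r--
l=0 r=9: -4+29=25 >7, r--
l=0 r=8: -4+24=20 >7, r--
l=0 r=7: -4+23=19 >7, r--
l=0 r=6: -4+18=14 >7, r--
l=0 r=5: -4+16=12 >7, r--
l=0 r=4: -4+15=11 >7, r--
l=0 r=3: -4+5=1 <7, l++

l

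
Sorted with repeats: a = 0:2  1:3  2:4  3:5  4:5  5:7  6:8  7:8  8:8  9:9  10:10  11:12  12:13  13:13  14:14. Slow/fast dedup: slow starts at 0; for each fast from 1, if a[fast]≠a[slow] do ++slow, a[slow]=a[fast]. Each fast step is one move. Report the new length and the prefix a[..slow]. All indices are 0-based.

slow=0 fast=1: a[fast]=3≠a[slow]=2 write a[1]=3, slow++,fast++
slow=1 fast=2: a[fast]=4≠a[slow]=3 write a[2]=4, slow++,fast++
slow=2 fast=3: a[fast]=5≠a[slow]=4 write a[3]=5, slow++,fast++
slow=3 fast=4: a[fast]=5=a[slow] dup, fast++
slow=3 fast=5: a[fast]=7≠a[slow]=5 write a[4]=7, slow++,fast++
slow=4 fast=6: a[fast]=8≠a[slow]=7 write a[5]=8, slow++,fast++
slow=5 fast=7: a[fast]=8=a[slow] dup, fast++
slow=5 fast=8: a[fast]=8=a[slow] dup, fast++
slow=5 fast=9: a[fast]=9≠a[slow]=8 write a[6]=9, slow++,fast++
slow=6 fast=10: a[fast]=10≠a[slow]=9 write a[7]=10, slow++,fast++
slow=7 fast=11: a[fast]=12≠a[slow]=10 write a[8]=12, slow++,fast++
slow=8 fast=12: a[fast]=13≠a[slow]=12 write a[9]=13, slow++,fast++
slow=9 fast=13: a[fast]=13=a[slow] dup, fast++
slow=9 fast=14: a[fast]=14≠a[slow]=13 write a[10]=14, slow++,fast++

length 11; prefix = [2, 3, 4, 5, 7, 8, 9, 10, 12, 13, 14]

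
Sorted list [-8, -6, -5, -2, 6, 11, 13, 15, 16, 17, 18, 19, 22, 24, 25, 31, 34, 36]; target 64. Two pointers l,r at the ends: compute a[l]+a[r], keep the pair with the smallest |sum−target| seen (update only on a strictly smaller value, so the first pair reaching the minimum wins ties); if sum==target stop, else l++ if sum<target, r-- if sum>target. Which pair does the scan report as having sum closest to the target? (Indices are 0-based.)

pair (31, 34) with sum 65 (|Δ|=1)

[0,17] -8+36=28 d=36 * → l++
[1,17] -6+36=30 d=34 * → l++
[2,17] -5+36=31 d=33 * → l++
[3,17] -2+36=34 d=30 * → l++
[4,17] 6+36=42 d=22 * → l++
[5,17] 11+36=47 d=17 * → l++
[6,17] 13+36=49 d=15 * → l++
[7,17] 15+36=51 d=13 * → l++
[8,17] 16+36=52 d=12 * → l++
[9,17] 17+36=53 d=11 * → l++
[10,17] 18+36=54 d=10 * → l++
[11,17] 19+36=55 d=9 * → l++
[12,17] 22+36=58 d=6 * → l++
[13,17] 24+36=60 d=4 * → l++
[14,17] 25+36=61 d=3 * → l++
[15,17] 31+36=67 d=3 → r--
[15,16] 31+34=65 d=1 * → r--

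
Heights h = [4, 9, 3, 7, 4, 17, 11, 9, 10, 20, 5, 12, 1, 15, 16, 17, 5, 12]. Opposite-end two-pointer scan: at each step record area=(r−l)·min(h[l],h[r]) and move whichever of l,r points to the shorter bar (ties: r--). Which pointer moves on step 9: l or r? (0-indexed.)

[0,17] min(4,12)*17=68 best=68 * → l++
[1,17] min(9,12)*16=144 best=144 * → l++
[2,17] min(3,12)*15=45 best=144 → l++
[3,17] min(7,12)*14=98 best=144 → l++
[4,17] min(4,12)*13=52 best=144 → l++
[5,17] min(17,12)*12=144 best=144 → r--
[5,16] min(17,5)*11=55 best=144 → r--
[5,15] min(17,17)*10=170 best=170 * → r--
[5,14] min(17,16)*9=144 best=170 → r--

r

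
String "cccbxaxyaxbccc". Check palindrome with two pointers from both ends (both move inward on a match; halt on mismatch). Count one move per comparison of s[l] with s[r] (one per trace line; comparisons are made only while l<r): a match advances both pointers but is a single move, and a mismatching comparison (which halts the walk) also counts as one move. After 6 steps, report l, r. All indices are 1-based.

l=7, r=8

[1,14] 'c'=='c' → l++,r--
[2,13] 'c'=='c' → l++,r--
[3,12] 'c'=='c' → l++,r--
[4,11] 'b'=='b' → l++,r--
[5,10] 'x'=='x' → l++,r--
[6,9] 'a'=='a' → l++,r--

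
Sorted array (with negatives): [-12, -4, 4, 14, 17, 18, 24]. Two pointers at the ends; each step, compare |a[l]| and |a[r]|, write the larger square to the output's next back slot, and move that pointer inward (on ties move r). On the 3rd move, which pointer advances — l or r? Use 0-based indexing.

r

[0,6] |-12|<=|24| out[6]=576 → r--
[0,5] |-12|<=|18| out[5]=324 → r--
[0,4] |-12|<=|17| out[4]=289 → r--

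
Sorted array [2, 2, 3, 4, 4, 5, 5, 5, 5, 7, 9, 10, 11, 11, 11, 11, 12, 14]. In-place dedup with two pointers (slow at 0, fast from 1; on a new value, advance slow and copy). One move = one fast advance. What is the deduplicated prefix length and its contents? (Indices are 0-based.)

length 10; prefix = [2, 3, 4, 5, 7, 9, 10, 11, 12, 14]

slow=0 fast=1: a[fast]=2=a[slow] dup, fast++
slow=0 fast=2: a[fast]=3≠a[slow]=2 write a[1]=3, slow++,fast++
slow=1 fast=3: a[fast]=4≠a[slow]=3 write a[2]=4, slow++,fast++
slow=2 fast=4: a[fast]=4=a[slow] dup, fast++
slow=2 fast=5: a[fast]=5≠a[slow]=4 write a[3]=5, slow++,fast++
slow=3 fast=6: a[fast]=5=a[slow] dup, fast++
slow=3 fast=7: a[fast]=5=a[slow] dup, fast++
slow=3 fast=8: a[fast]=5=a[slow] dup, fast++
slow=3 fast=9: a[fast]=7≠a[slow]=5 write a[4]=7, slow++,fast++
slow=4 fast=10: a[fast]=9≠a[slow]=7 write a[5]=9, slow++,fast++
slow=5 fast=11: a[fast]=10≠a[slow]=9 write a[6]=10, slow++,fast++
slow=6 fast=12: a[fast]=11≠a[slow]=10 write a[7]=11, slow++,fast++
slow=7 fast=13: a[fast]=11=a[slow] dup, fast++
slow=7 fast=14: a[fast]=11=a[slow] dup, fast++
slow=7 fast=15: a[fast]=11=a[slow] dup, fast++
slow=7 fast=16: a[fast]=12≠a[slow]=11 write a[8]=12, slow++,fast++
slow=8 fast=17: a[fast]=14≠a[slow]=12 write a[9]=14, slow++,fast++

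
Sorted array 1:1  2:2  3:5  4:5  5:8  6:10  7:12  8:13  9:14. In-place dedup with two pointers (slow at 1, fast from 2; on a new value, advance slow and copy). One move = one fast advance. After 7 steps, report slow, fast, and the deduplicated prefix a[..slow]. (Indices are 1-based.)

slow=1 fast=2: a[fast]=2≠a[slow]=1 write a[2]=2, slow++,fast++
slow=2 fast=3: a[fast]=5≠a[slow]=2 write a[3]=5, slow++,fast++
slow=3 fast=4: a[fast]=5=a[slow] dup, fast++
slow=3 fast=5: a[fast]=8≠a[slow]=5 write a[4]=8, slow++,fast++
slow=4 fast=6: a[fast]=10≠a[slow]=8 write a[5]=10, slow++,fast++
slow=5 fast=7: a[fast]=12≠a[slow]=10 write a[6]=12, slow++,fast++
slow=6 fast=8: a[fast]=13≠a[slow]=12 write a[7]=13, slow++,fast++

slow=7, fast=9, prefix=[1, 2, 5, 8, 10, 12, 13]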